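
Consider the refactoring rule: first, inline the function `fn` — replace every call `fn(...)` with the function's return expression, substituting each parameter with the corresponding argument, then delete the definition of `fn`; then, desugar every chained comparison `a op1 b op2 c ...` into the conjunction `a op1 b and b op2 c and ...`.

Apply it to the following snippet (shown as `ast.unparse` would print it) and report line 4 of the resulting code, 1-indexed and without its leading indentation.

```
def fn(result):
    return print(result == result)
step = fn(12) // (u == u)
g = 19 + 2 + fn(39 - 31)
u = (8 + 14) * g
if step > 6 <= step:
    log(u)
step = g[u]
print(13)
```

if step > 6 and 6 <= step:

Transformed code:
step = print(12 == 12) // (u == u)
g = 19 + 2 + print(39 - 31 == 39 - 31)
u = (8 + 14) * g
if step > 6 and 6 <= step:
    log(u)
step = g[u]
print(13)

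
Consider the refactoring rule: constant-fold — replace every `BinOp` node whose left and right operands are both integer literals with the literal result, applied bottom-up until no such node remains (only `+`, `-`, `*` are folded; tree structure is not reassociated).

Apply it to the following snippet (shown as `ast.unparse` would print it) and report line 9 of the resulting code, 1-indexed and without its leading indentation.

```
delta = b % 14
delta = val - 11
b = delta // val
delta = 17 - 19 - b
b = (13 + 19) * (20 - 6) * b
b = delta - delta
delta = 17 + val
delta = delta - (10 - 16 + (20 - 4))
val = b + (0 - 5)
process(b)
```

val = b + -5

Transformed code:
delta = b % 14
delta = val - 11
b = delta // val
delta = -2 - b
b = 448 * b
b = delta - delta
delta = 17 + val
delta = delta - 10
val = b + -5
process(b)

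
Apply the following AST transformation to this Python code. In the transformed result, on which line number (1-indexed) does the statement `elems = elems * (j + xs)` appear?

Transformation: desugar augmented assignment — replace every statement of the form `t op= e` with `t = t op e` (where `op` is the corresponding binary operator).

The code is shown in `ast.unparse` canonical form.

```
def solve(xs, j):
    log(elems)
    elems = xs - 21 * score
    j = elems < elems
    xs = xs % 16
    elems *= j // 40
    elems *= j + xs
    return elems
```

Transformed code:
def solve(xs, j):
    log(elems)
    elems = xs - 21 * score
    j = elems < elems
    xs = xs % 16
    elems = elems * (j // 40)
    elems = elems * (j + xs)
    return elems

7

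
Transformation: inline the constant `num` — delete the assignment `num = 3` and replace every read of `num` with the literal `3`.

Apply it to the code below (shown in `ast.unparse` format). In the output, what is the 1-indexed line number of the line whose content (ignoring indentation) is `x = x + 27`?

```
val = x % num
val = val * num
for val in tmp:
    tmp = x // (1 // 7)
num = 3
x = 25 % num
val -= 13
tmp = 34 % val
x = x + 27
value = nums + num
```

8

Transformed code:
val = x % 3
val = val * 3
for val in tmp:
    tmp = x // (1 // 7)
x = 25 % 3
val -= 13
tmp = 34 % val
x = x + 27
value = nums + 3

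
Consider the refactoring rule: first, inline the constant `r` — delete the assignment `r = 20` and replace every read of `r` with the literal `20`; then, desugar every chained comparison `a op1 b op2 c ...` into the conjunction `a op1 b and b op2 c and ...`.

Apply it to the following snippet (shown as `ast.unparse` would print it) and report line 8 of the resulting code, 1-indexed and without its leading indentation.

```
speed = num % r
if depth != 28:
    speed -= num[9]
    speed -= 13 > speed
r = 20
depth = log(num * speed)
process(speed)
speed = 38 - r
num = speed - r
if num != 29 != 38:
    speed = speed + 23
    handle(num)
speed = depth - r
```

num = speed - 20

Transformed code:
speed = num % 20
if depth != 28:
    speed -= num[9]
    speed -= 13 > speed
depth = log(num * speed)
process(speed)
speed = 38 - 20
num = speed - 20
if num != 29 and 29 != 38:
    speed = speed + 23
    handle(num)
speed = depth - 20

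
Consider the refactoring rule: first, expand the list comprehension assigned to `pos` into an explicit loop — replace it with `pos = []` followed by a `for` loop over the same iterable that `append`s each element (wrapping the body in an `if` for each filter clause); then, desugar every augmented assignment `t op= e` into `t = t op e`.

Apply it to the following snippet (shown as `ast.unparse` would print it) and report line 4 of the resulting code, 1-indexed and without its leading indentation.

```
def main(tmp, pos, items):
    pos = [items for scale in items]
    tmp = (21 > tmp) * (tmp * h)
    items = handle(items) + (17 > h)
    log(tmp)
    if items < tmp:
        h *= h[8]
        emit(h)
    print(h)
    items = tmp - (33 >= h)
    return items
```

pos.append(items)

Transformed code:
def main(tmp, pos, items):
    pos = []
    for scale in items:
        pos.append(items)
    tmp = (21 > tmp) * (tmp * h)
    items = handle(items) + (17 > h)
    log(tmp)
    if items < tmp:
        h = h * h[8]
        emit(h)
    print(h)
    items = tmp - (33 >= h)
    return items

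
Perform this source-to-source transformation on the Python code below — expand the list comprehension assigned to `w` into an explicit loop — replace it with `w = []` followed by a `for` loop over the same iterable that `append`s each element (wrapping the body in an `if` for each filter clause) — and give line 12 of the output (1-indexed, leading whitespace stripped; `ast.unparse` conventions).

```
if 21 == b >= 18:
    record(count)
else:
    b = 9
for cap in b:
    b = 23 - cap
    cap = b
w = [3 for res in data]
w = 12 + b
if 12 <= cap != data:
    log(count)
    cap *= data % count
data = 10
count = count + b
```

if 12 <= cap != data:

Transformed code:
if 21 == b >= 18:
    record(count)
else:
    b = 9
for cap in b:
    b = 23 - cap
    cap = b
w = []
for res in data:
    w.append(3)
w = 12 + b
if 12 <= cap != data:
    log(count)
    cap *= data % count
data = 10
count = count + b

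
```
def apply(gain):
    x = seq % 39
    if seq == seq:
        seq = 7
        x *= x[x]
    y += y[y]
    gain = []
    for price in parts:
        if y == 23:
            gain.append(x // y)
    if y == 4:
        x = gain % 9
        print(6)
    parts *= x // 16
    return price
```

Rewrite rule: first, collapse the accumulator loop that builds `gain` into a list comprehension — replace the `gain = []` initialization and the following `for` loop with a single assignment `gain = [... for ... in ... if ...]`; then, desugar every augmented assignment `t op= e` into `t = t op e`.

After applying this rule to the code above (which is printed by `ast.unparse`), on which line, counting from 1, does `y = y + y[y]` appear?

Transformed code:
def apply(gain):
    x = seq % 39
    if seq == seq:
        seq = 7
        x = x * x[x]
    y = y + y[y]
    gain = [x // y for price in parts if y == 23]
    if y == 4:
        x = gain % 9
        print(6)
    parts = parts * (x // 16)
    return price

6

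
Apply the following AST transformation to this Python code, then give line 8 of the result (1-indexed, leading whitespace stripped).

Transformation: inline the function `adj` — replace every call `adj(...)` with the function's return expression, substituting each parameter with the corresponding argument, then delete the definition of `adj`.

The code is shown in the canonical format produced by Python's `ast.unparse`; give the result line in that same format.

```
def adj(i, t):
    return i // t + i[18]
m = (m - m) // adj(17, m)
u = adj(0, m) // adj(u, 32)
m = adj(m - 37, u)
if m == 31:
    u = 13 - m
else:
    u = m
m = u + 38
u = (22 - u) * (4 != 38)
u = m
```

m = u + 38

Transformed code:
m = (m - m) // (17 // m + 17[18])
u = (0 // m + 0[18]) // (u // 32 + u[18])
m = (m - 37) // u + (m - 37)[18]
if m == 31:
    u = 13 - m
else:
    u = m
m = u + 38
u = (22 - u) * (4 != 38)
u = m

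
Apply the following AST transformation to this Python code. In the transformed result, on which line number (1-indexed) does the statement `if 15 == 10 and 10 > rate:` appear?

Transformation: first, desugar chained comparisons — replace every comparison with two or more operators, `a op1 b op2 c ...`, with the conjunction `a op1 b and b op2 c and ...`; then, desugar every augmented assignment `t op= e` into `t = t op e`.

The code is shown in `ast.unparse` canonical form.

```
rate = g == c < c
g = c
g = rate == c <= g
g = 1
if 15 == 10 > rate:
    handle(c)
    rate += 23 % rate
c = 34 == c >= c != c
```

5

Transformed code:
rate = g == c and c < c
g = c
g = rate == c and c <= g
g = 1
if 15 == 10 and 10 > rate:
    handle(c)
    rate = rate + 23 % rate
c = 34 == c and c >= c and (c != c)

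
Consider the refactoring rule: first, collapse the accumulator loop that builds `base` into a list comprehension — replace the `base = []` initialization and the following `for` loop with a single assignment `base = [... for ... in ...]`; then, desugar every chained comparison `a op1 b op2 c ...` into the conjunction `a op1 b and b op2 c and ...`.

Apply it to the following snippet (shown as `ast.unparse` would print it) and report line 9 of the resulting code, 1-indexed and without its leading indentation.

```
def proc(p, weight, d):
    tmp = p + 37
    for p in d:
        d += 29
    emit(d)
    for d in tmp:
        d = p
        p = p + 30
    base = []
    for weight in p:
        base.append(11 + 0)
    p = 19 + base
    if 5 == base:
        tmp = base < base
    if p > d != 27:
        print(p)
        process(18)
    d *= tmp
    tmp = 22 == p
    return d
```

base = [11 + 0 for weight in p]

Transformed code:
def proc(p, weight, d):
    tmp = p + 37
    for p in d:
        d += 29
    emit(d)
    for d in tmp:
        d = p
        p = p + 30
    base = [11 + 0 for weight in p]
    p = 19 + base
    if 5 == base:
        tmp = base < base
    if p > d and d != 27:
        print(p)
        process(18)
    d *= tmp
    tmp = 22 == p
    return d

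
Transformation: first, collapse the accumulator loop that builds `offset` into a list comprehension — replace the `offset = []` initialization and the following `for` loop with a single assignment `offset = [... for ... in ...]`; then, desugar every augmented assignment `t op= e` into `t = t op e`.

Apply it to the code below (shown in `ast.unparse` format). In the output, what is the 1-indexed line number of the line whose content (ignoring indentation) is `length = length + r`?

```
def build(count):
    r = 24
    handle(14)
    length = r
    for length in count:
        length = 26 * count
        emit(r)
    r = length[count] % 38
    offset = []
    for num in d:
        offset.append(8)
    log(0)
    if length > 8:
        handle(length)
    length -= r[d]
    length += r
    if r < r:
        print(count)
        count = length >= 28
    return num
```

14

Transformed code:
def build(count):
    r = 24
    handle(14)
    length = r
    for length in count:
        length = 26 * count
        emit(r)
    r = length[count] % 38
    offset = [8 for num in d]
    log(0)
    if length > 8:
        handle(length)
    length = length - r[d]
    length = length + r
    if r < r:
        print(count)
        count = length >= 28
    return num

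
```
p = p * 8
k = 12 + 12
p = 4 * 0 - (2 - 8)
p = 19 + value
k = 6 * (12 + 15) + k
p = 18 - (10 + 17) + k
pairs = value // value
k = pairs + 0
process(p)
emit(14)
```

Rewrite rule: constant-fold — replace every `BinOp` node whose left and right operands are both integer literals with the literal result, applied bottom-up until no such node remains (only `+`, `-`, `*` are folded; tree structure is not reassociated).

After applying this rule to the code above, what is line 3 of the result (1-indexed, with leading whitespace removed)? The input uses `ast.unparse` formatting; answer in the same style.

p = 6

Transformed code:
p = p * 8
k = 24
p = 6
p = 19 + value
k = 162 + k
p = -9 + k
pairs = value // value
k = pairs + 0
process(p)
emit(14)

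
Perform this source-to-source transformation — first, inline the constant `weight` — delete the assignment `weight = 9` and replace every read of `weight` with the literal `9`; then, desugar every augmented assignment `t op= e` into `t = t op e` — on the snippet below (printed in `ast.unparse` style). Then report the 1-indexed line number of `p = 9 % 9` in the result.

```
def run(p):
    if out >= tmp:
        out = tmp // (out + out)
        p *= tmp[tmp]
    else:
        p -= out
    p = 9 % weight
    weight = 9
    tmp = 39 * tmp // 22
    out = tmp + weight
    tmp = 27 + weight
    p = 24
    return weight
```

Transformed code:
def run(p):
    if out >= tmp:
        out = tmp // (out + out)
        p = p * tmp[tmp]
    else:
        p = p - out
    p = 9 % 9
    tmp = 39 * tmp // 22
    out = tmp + 9
    tmp = 27 + 9
    p = 24
    return 9

7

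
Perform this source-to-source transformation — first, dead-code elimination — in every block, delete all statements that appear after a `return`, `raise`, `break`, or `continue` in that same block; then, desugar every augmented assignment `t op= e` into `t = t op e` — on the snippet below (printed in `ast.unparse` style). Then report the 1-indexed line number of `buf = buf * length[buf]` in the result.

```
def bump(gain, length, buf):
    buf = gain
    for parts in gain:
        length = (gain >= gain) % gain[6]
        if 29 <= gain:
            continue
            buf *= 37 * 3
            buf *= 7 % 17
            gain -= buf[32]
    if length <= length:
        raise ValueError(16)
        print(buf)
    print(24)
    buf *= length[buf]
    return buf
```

Transformed code:
def bump(gain, length, buf):
    buf = gain
    for parts in gain:
        length = (gain >= gain) % gain[6]
        if 29 <= gain:
            continue
    if length <= length:
        raise ValueError(16)
    print(24)
    buf = buf * length[buf]
    return buf

10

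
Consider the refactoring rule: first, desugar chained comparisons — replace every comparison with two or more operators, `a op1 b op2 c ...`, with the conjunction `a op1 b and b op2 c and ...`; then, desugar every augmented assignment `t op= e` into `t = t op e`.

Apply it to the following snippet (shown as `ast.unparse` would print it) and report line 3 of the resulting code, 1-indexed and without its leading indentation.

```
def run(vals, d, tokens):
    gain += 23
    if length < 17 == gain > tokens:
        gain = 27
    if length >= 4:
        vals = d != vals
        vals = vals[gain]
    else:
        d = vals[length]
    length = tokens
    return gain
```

if length < 17 and 17 == gain and (gain > tokens):

Transformed code:
def run(vals, d, tokens):
    gain = gain + 23
    if length < 17 and 17 == gain and (gain > tokens):
        gain = 27
    if length >= 4:
        vals = d != vals
        vals = vals[gain]
    else:
        d = vals[length]
    length = tokens
    return gain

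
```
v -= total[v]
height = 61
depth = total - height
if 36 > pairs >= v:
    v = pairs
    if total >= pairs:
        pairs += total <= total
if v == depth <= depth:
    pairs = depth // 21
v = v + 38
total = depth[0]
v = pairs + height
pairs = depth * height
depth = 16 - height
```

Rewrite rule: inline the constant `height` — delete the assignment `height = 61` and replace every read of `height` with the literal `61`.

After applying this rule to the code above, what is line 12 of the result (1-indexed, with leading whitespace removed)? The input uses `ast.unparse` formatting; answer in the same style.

Transformed code:
v -= total[v]
depth = total - 61
if 36 > pairs >= v:
    v = pairs
    if total >= pairs:
        pairs += total <= total
if v == depth <= depth:
    pairs = depth // 21
v = v + 38
total = depth[0]
v = pairs + 61
pairs = depth * 61
depth = 16 - 61

pairs = depth * 61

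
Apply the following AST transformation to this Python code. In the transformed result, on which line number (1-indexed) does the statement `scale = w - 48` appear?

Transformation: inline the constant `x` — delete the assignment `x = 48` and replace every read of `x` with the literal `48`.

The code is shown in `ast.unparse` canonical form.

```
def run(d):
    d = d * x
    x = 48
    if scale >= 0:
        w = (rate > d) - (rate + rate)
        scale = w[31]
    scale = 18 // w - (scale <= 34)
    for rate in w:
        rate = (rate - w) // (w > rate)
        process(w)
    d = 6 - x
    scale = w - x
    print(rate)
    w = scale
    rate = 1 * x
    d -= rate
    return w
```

11

Transformed code:
def run(d):
    d = d * 48
    if scale >= 0:
        w = (rate > d) - (rate + rate)
        scale = w[31]
    scale = 18 // w - (scale <= 34)
    for rate in w:
        rate = (rate - w) // (w > rate)
        process(w)
    d = 6 - 48
    scale = w - 48
    print(rate)
    w = scale
    rate = 1 * 48
    d -= rate
    return w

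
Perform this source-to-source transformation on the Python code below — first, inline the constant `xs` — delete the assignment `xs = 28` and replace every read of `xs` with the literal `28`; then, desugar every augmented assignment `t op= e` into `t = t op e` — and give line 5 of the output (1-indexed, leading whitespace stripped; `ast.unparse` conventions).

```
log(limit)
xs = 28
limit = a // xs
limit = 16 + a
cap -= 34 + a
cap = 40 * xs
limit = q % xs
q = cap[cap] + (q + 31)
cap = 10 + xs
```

Transformed code:
log(limit)
limit = a // 28
limit = 16 + a
cap = cap - (34 + a)
cap = 40 * 28
limit = q % 28
q = cap[cap] + (q + 31)
cap = 10 + 28

cap = 40 * 28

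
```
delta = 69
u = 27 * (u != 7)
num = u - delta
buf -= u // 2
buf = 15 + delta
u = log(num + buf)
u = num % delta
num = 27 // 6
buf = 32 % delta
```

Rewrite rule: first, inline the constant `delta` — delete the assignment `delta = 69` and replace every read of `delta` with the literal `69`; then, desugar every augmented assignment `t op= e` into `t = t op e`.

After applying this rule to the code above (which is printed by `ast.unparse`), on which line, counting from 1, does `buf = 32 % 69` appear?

Transformed code:
u = 27 * (u != 7)
num = u - 69
buf = buf - u // 2
buf = 15 + 69
u = log(num + buf)
u = num % 69
num = 27 // 6
buf = 32 % 69

8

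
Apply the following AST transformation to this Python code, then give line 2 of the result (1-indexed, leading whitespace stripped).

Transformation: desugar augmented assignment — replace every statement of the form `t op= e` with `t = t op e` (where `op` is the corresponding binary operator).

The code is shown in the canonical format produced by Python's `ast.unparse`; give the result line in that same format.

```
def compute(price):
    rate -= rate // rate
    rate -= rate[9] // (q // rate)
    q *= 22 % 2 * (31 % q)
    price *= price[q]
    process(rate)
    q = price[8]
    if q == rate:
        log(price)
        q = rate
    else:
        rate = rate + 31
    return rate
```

Transformed code:
def compute(price):
    rate = rate - rate // rate
    rate = rate - rate[9] // (q // rate)
    q = q * (22 % 2 * (31 % q))
    price = price * price[q]
    process(rate)
    q = price[8]
    if q == rate:
        log(price)
        q = rate
    else:
        rate = rate + 31
    return rate

rate = rate - rate // rate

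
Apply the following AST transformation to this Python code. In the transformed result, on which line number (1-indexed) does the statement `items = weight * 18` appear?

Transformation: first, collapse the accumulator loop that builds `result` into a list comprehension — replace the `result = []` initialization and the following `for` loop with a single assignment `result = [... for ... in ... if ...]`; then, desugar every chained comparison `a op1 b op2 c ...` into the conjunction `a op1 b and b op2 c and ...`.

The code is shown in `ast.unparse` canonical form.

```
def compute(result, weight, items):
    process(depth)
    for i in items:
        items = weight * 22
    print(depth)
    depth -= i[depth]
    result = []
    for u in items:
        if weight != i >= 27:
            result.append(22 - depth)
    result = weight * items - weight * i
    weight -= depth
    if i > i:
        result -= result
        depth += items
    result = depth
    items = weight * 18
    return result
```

14

Transformed code:
def compute(result, weight, items):
    process(depth)
    for i in items:
        items = weight * 22
    print(depth)
    depth -= i[depth]
    result = [22 - depth for u in items if weight != i and i >= 27]
    result = weight * items - weight * i
    weight -= depth
    if i > i:
        result -= result
        depth += items
    result = depth
    items = weight * 18
    return result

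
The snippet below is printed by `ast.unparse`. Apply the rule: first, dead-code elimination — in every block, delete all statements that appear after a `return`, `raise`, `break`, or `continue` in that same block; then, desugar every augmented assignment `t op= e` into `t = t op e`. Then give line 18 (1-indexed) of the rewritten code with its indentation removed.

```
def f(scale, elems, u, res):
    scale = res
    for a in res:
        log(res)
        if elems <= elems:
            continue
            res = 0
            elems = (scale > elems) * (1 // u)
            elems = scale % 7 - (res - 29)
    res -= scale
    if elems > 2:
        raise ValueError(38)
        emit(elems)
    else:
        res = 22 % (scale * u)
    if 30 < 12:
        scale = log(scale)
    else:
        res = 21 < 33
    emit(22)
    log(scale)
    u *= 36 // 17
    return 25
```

u = u * (36 // 17)

Transformed code:
def f(scale, elems, u, res):
    scale = res
    for a in res:
        log(res)
        if elems <= elems:
            continue
    res = res - scale
    if elems > 2:
        raise ValueError(38)
    else:
        res = 22 % (scale * u)
    if 30 < 12:
        scale = log(scale)
    else:
        res = 21 < 33
    emit(22)
    log(scale)
    u = u * (36 // 17)
    return 25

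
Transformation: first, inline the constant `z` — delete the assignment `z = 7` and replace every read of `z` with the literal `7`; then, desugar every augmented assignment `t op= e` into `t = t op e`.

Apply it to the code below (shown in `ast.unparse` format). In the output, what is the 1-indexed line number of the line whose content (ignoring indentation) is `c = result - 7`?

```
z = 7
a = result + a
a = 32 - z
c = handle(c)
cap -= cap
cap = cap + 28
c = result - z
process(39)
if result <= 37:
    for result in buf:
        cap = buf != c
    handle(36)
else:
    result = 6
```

6

Transformed code:
a = result + a
a = 32 - 7
c = handle(c)
cap = cap - cap
cap = cap + 28
c = result - 7
process(39)
if result <= 37:
    for result in buf:
        cap = buf != c
    handle(36)
else:
    result = 6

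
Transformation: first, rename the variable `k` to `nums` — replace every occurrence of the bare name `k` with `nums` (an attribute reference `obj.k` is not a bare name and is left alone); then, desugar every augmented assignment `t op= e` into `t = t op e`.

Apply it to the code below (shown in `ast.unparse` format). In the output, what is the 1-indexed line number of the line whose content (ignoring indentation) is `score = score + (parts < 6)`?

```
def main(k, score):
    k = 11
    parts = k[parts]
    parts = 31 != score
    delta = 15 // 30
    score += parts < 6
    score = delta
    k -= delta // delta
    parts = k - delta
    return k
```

6

Transformed code:
def main(nums, score):
    nums = 11
    parts = nums[parts]
    parts = 31 != score
    delta = 15 // 30
    score = score + (parts < 6)
    score = delta
    nums = nums - delta // delta
    parts = nums - delta
    return nums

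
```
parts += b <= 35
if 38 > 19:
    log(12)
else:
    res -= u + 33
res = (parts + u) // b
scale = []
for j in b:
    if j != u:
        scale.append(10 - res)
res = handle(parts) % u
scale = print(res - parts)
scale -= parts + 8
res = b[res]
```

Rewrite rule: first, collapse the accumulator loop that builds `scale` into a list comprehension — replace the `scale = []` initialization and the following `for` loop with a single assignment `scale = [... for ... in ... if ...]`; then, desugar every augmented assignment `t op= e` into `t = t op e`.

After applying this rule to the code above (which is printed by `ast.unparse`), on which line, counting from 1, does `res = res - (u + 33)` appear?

5

Transformed code:
parts = parts + (b <= 35)
if 38 > 19:
    log(12)
else:
    res = res - (u + 33)
res = (parts + u) // b
scale = [10 - res for j in b if j != u]
res = handle(parts) % u
scale = print(res - parts)
scale = scale - (parts + 8)
res = b[res]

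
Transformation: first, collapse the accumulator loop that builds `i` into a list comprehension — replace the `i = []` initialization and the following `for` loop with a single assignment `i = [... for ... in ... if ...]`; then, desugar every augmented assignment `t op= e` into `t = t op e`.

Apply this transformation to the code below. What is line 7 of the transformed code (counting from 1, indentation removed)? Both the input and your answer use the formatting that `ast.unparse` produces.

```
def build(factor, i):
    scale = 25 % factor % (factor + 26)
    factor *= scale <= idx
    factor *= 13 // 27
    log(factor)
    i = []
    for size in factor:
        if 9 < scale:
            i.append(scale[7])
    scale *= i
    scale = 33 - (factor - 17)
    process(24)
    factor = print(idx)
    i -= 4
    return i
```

scale = scale * i

Transformed code:
def build(factor, i):
    scale = 25 % factor % (factor + 26)
    factor = factor * (scale <= idx)
    factor = factor * (13 // 27)
    log(factor)
    i = [scale[7] for size in factor if 9 < scale]
    scale = scale * i
    scale = 33 - (factor - 17)
    process(24)
    factor = print(idx)
    i = i - 4
    return i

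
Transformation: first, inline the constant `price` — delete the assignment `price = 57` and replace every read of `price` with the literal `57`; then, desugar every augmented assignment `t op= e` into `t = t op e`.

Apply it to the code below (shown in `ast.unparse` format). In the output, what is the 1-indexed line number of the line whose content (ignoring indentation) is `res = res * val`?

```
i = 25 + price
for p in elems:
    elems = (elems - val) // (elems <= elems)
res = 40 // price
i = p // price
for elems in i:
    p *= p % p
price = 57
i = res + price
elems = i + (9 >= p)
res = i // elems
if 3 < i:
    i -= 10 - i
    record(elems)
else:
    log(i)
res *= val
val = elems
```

16

Transformed code:
i = 25 + 57
for p in elems:
    elems = (elems - val) // (elems <= elems)
res = 40 // 57
i = p // 57
for elems in i:
    p = p * (p % p)
i = res + 57
elems = i + (9 >= p)
res = i // elems
if 3 < i:
    i = i - (10 - i)
    record(elems)
else:
    log(i)
res = res * val
val = elems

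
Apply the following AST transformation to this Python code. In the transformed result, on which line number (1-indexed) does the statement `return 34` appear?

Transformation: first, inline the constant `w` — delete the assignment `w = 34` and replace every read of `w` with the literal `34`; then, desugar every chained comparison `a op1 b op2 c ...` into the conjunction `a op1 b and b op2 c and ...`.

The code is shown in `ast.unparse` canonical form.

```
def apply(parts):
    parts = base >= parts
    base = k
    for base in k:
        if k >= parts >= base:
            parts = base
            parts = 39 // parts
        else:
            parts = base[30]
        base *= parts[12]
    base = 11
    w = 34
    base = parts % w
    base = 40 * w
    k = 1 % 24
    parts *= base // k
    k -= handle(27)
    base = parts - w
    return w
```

Transformed code:
def apply(parts):
    parts = base >= parts
    base = k
    for base in k:
        if k >= parts and parts >= base:
            parts = base
            parts = 39 // parts
        else:
            parts = base[30]
        base *= parts[12]
    base = 11
    base = parts % 34
    base = 40 * 34
    k = 1 % 24
    parts *= base // k
    k -= handle(27)
    base = parts - 34
    return 34

18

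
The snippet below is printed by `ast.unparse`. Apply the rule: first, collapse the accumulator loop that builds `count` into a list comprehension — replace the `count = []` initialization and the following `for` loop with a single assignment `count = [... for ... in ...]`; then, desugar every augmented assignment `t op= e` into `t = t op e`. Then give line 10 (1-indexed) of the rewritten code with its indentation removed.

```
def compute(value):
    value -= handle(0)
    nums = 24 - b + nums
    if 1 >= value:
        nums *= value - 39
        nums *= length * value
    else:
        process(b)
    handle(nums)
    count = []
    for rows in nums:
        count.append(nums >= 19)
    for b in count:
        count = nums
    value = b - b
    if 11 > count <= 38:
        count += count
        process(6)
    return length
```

count = [nums >= 19 for rows in nums]

Transformed code:
def compute(value):
    value = value - handle(0)
    nums = 24 - b + nums
    if 1 >= value:
        nums = nums * (value - 39)
        nums = nums * (length * value)
    else:
        process(b)
    handle(nums)
    count = [nums >= 19 for rows in nums]
    for b in count:
        count = nums
    value = b - b
    if 11 > count <= 38:
        count = count + count
        process(6)
    return length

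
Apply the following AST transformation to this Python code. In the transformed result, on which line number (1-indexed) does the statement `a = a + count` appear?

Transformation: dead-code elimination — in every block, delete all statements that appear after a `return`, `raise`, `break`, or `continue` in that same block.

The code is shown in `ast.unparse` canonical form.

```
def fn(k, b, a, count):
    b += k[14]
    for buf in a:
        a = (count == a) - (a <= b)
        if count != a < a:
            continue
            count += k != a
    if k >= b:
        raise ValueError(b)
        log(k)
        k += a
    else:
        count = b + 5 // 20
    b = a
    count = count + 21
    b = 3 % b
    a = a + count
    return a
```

Transformed code:
def fn(k, b, a, count):
    b += k[14]
    for buf in a:
        a = (count == a) - (a <= b)
        if count != a < a:
            continue
    if k >= b:
        raise ValueError(b)
    else:
        count = b + 5 // 20
    b = a
    count = count + 21
    b = 3 % b
    a = a + count
    return a

14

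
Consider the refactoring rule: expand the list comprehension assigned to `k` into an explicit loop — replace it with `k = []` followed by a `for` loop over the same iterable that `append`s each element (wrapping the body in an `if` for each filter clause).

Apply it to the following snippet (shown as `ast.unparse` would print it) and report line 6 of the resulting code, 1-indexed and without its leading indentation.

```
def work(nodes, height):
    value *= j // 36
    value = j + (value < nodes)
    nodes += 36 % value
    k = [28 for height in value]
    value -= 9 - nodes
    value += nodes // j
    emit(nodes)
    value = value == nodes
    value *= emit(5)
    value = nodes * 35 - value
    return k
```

for height in value:

Transformed code:
def work(nodes, height):
    value *= j // 36
    value = j + (value < nodes)
    nodes += 36 % value
    k = []
    for height in value:
        k.append(28)
    value -= 9 - nodes
    value += nodes // j
    emit(nodes)
    value = value == nodes
    value *= emit(5)
    value = nodes * 35 - value
    return k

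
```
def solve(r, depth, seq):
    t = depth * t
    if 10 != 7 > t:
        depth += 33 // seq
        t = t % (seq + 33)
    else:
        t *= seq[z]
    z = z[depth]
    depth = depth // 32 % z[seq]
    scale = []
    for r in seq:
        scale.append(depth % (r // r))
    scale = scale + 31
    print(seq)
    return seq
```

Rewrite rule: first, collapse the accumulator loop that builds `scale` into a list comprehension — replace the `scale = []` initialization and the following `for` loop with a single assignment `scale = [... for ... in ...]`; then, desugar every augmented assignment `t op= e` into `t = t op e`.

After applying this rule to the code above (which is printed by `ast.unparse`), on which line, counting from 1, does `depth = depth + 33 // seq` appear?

4

Transformed code:
def solve(r, depth, seq):
    t = depth * t
    if 10 != 7 > t:
        depth = depth + 33 // seq
        t = t % (seq + 33)
    else:
        t = t * seq[z]
    z = z[depth]
    depth = depth // 32 % z[seq]
    scale = [depth % (r // r) for r in seq]
    scale = scale + 31
    print(seq)
    return seq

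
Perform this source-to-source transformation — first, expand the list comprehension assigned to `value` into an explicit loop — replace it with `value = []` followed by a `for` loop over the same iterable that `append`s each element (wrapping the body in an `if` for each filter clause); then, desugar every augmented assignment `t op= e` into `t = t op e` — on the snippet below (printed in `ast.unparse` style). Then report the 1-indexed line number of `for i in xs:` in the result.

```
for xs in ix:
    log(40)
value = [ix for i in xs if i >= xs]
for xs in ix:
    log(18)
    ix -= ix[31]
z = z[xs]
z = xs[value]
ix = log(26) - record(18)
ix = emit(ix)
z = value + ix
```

Transformed code:
for xs in ix:
    log(40)
value = []
for i in xs:
    if i >= xs:
        value.append(ix)
for xs in ix:
    log(18)
    ix = ix - ix[31]
z = z[xs]
z = xs[value]
ix = log(26) - record(18)
ix = emit(ix)
z = value + ix

4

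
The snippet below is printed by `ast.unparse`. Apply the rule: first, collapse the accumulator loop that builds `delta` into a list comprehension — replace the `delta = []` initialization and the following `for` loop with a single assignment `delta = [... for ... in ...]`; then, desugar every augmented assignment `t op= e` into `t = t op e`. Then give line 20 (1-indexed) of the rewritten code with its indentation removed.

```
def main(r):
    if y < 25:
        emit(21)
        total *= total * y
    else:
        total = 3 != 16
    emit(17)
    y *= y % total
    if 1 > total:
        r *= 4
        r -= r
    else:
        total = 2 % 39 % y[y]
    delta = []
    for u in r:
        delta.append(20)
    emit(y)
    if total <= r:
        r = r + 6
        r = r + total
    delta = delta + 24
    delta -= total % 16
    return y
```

delta = delta - total % 16

Transformed code:
def main(r):
    if y < 25:
        emit(21)
        total = total * (total * y)
    else:
        total = 3 != 16
    emit(17)
    y = y * (y % total)
    if 1 > total:
        r = r * 4
        r = r - r
    else:
        total = 2 % 39 % y[y]
    delta = [20 for u in r]
    emit(y)
    if total <= r:
        r = r + 6
        r = r + total
    delta = delta + 24
    delta = delta - total % 16
    return y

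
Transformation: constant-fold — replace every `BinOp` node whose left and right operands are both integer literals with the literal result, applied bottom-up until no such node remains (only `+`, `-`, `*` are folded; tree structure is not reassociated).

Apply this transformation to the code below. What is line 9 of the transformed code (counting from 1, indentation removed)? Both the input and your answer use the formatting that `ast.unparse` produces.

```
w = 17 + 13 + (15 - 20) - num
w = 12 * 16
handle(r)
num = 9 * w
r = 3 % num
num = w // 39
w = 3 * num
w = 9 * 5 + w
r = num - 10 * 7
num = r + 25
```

Transformed code:
w = 25 - num
w = 192
handle(r)
num = 9 * w
r = 3 % num
num = w // 39
w = 3 * num
w = 45 + w
r = num - 70
num = r + 25

r = num - 70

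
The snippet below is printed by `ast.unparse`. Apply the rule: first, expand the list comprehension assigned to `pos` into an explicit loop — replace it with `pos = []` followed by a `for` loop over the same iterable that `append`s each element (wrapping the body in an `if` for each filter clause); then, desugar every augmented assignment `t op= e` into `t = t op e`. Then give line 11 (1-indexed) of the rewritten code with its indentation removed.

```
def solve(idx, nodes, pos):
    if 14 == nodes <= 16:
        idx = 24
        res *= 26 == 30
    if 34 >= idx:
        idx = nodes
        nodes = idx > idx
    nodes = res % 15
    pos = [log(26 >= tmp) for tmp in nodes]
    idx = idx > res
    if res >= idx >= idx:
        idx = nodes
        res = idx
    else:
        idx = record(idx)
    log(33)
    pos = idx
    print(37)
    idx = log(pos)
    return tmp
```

pos.append(log(26 >= tmp))

Transformed code:
def solve(idx, nodes, pos):
    if 14 == nodes <= 16:
        idx = 24
        res = res * (26 == 30)
    if 34 >= idx:
        idx = nodes
        nodes = idx > idx
    nodes = res % 15
    pos = []
    for tmp in nodes:
        pos.append(log(26 >= tmp))
    idx = idx > res
    if res >= idx >= idx:
        idx = nodes
        res = idx
    else:
        idx = record(idx)
    log(33)
    pos = idx
    print(37)
    idx = log(pos)
    return tmp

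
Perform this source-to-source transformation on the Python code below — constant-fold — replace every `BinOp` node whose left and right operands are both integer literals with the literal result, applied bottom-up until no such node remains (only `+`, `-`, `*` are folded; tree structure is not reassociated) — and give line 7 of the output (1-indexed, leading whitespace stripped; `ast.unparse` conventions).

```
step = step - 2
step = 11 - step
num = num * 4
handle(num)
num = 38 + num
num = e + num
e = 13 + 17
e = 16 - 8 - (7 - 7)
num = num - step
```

e = 30

Transformed code:
step = step - 2
step = 11 - step
num = num * 4
handle(num)
num = 38 + num
num = e + num
e = 30
e = 8
num = num - step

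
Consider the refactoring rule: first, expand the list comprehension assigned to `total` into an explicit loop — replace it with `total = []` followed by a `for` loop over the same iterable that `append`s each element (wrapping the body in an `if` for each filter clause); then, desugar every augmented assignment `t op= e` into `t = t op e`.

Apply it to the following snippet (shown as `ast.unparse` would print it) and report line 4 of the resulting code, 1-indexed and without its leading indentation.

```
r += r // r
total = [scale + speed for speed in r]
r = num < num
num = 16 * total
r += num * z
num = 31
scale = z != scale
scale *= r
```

Transformed code:
r = r + r // r
total = []
for speed in r:
    total.append(scale + speed)
r = num < num
num = 16 * total
r = r + num * z
num = 31
scale = z != scale
scale = scale * r

total.append(scale + speed)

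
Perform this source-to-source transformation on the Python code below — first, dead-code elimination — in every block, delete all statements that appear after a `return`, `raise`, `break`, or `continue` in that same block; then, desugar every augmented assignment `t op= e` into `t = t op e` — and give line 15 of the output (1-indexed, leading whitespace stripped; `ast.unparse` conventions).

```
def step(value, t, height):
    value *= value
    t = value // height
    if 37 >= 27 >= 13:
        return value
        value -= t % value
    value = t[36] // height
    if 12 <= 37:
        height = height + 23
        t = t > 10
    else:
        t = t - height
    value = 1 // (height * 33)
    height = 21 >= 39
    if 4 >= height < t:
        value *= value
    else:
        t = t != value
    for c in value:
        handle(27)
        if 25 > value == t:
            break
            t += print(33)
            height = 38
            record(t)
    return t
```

value = value * value

Transformed code:
def step(value, t, height):
    value = value * value
    t = value // height
    if 37 >= 27 >= 13:
        return value
    value = t[36] // height
    if 12 <= 37:
        height = height + 23
        t = t > 10
    else:
        t = t - height
    value = 1 // (height * 33)
    height = 21 >= 39
    if 4 >= height < t:
        value = value * value
    else:
        t = t != value
    for c in value:
        handle(27)
        if 25 > value == t:
            break
    return t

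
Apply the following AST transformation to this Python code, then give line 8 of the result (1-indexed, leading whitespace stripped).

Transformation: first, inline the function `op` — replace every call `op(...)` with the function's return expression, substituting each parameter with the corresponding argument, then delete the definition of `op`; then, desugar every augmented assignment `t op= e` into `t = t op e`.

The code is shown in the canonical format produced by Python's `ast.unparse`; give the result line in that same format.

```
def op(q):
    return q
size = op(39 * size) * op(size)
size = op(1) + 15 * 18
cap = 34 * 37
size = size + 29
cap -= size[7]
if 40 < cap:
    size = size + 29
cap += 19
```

cap = cap + 19

Transformed code:
size = 39 * size * size
size = 1 + 15 * 18
cap = 34 * 37
size = size + 29
cap = cap - size[7]
if 40 < cap:
    size = size + 29
cap = cap + 19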